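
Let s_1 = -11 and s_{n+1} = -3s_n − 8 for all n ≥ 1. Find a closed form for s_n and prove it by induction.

Claim: s_n = 3·(-3)^n − 2.

Base case: s_1 = -11, and 3·(-3)^1 − 2 = -9 − 2 = -11.
Assume s_k = 3·(-3)^k − 2 for some k ≥ 1.
Then s_{k+1} = -3s_k − 8 = -3·(3·(-3)^k − 2) − 8 = -9·(-3)^k + 6 − 8 = 3·(-3)^{k+1} − 2.
This completes the inductive step, so s_n = 3·(-3)^n − 2 for all n ≥ 1.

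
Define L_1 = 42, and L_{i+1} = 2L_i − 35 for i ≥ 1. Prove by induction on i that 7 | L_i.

Base case: L_1 = 42 = 7·6, so 7 | L_1.
Assume 7 | L_r, so L_r = 7t for some integer t.
Then L_{r+1} = 2L_r − 35 = 2·(7t) − 35 = 7(2t − 5), so 7 | L_{r+1}.
Hence 7 | L_i for every i ≥ 1, by induction.

7 | L_i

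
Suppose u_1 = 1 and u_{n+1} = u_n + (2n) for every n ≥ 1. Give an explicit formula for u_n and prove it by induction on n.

Claim: u_n = n^2 − n + 1.

Base case: u_1 = 1, and 1^2 − 1 + 1 = 1.
Assume u_k = k^2 − k + 1.
Then u_{k+1} = u_k + (2k) = (k^2 − k + 1) + (2k) = k^2 + k + 1,
and (k+1)^2 − (k+1) + 1 = k^2 + k + 1.
By induction, u_n = n^2 − n + 1 for all n ≥ 1.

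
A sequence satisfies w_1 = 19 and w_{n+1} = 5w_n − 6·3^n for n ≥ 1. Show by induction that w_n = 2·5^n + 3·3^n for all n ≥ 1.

Base case: w_1 = 19, and 2·5^1 + 3·3^1 = 10 + 9 = 19.
Assume w_r = 2·5^r + 3·3^r for some r ≥ 1.
Then w_{r+1} = 5w_r − 6·3^r = 5·(2·5^r + 3·3^r) − 6·3^r = 2·5^{r+1} + 15·3^r − 6·3^r = 2·5^{r+1} + 9·3^r = 2·5^{r+1} + 3·3^{r+1}.
By induction, w_n = 2·5^n + 3·3^n for all n ≥ 1.

w_n = 2·5^n + 3·3^n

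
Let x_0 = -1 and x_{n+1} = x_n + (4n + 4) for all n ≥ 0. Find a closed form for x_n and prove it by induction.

Claim: x_n = 2n^2 + 2n − 1.

Base case: x_0 = -1, and 2·0^2 + 2·0 − 1 = -1.
Assume x_r = 2r^2 + 2r − 1.
Then x_{r+1} = x_r + (4r + 4) = (2r^2 + 2r − 1) + (4r + 4) = 2r^2 + 6r + 3,
and 2·(r+1)^2 + 2·(r+1) − 1 = 2r^2 + 6r + 3.
By induction, x_n = 2n^2 + 2n − 1 for all n ≥ 0.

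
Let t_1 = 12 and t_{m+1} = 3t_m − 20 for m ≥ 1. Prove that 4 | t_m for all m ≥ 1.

Base case: t_1 = 12 = 4·3, so 4 | t_1.
Assume 4 | t_j, so t_j = 4s for some integer s.
Then t_{j+1} = 3t_j − 20 = 3·(4s) − 20 = 4(3s − 5), so 4 | t_{j+1}.
So the property holds for j+1, and by induction 4 | t_m for all m ≥ 1.

4 | t_m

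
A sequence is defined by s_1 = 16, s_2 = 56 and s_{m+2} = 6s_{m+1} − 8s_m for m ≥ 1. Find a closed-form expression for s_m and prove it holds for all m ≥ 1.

Claim: s_m = 3·4^m + 2·2^m.

Base cases: s_1 = 16 and 3·4^1 + 2·2^1 = 16; s_2 = 56 and 3·4^2 + 2·2^2 = 56.
Assume s_j = 3·4^j + 2·2^j for all 1 ≤ j ≤ k, where k ≥ 2.
Then s_{k+1} = 6s_k − 8s_{k−1} = 6·(3·4^k + 2·2^k) − 8·(3·4^{k−1} + 2·2^{k−1}) = 3·(6·4 − 8)4^{k−1} + 2·(6·2 − 8)2^{k−1} = 48·4^{k−1} + 8·2^{k−1} = 3·4^{k+1} + 2·2^{k+1}.
Hence s_m = 3·4^m + 2·2^m for every m ≥ 1, by strong induction.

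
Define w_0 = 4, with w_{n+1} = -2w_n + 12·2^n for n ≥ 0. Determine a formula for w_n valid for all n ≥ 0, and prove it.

Claim: w_n = (-2)^n + 3·2^n.

Base case: w_0 = 4, and (-2)^0 + 3·2^0 = 1 + 3 = 4.
Assume w_k = (-2)^k + 3·2^k for some k ≥ 0.
Then w_{k+1} = -2w_k + 12·2^k = -2·((-2)^k + 3·2^k) + 12·2^k = (-2)^{k+1} − 6·2^k + 12·2^k = (-2)^{k+1} + 6·2^k = (-2)^{k+1} + 3·2^{k+1}.
By induction, w_n = (-2)^n + 3·2^n for all n ≥ 0.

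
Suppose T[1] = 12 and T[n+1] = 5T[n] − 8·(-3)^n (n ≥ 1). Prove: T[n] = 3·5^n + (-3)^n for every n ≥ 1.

Base case: T[1] = 12, and 3·5^1 + (-3)^1 = 15 − 3 = 12.
Assume T[j] = 3·5^j + (-3)^j for some j ≥ 1.
Then T[j+1] = 5T[j] − 8·(-3)^j = 5·(3·5^j + (-3)^j) − 8·(-3)^j = 3·5^{j+1} + 5·(-3)^j − 8·(-3)^j = 3·5^{j+1} − 3·(-3)^j = 3·5^{j+1} + (-3)^{j+1}.
By induction, T[n] = 3·5^n + (-3)^n for all n ≥ 1.

T[n] = 3·5^n + (-3)^n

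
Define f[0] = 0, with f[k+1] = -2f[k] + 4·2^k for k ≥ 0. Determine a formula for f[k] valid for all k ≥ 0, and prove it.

Claim: f[k] = -(-2)^k + 2^k.

Base case: f[0] = 0, and -(-2)^0 + 2^0 = -1 + 1 = 0.
Assume f[m] = -(-2)^m + 2^m for some m ≥ 0.
Then f[m+1] = -2f[m] + 4·2^m = -2·(-(-2)^m + 2^m) + 4·2^m = -(-2)^{m+1} − 2·2^m + 4·2^m = -(-2)^{m+1} + 2·2^m = -(-2)^{m+1} + 2^{m+1}.
So the formula holds for m+1, and by induction f[k] = -(-2)^k + 2^k for all k ≥ 0.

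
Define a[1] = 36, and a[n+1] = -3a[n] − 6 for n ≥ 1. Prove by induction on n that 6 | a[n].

Base case: a[1] = 36 = 6·6, so 6 | a[1].
Assume 6 | a[k], so a[k] = 6t for some integer t.
Then a[k+1] = -3a[k] − 6 = -3·(6t) − 6 = 6(-3t − 1), so 6 | a[k+1].
So the property holds for k+1, and by induction 6 | a[n] for all n ≥ 1.

6 | a[n]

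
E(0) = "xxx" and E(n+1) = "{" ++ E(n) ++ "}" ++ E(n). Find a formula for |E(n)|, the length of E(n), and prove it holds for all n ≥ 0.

Claim: |E(n)| = 5·2^n − 2.

Base case: |E(0)| = 3, and 5·2^0 − 2 = 3.
Assume |E(m)| = 5·2^m − 2.
Then |E(m+1)| = 1 + |E(m)| + 1 + |E(m)| = 2|E(m)| + 2 = 2(5·2^m − 2) + 2 = 5·2^{m+1} − 4 + 2 = 5·2^{m+1} − 2.
So the formula holds for m+1, and by induction |E(n)| = 5·2^n − 2 for all n ≥ 0.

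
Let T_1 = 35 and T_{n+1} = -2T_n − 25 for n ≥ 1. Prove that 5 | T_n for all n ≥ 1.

Base case: T_1 = 35 = 5·7, so 5 | T_1.
Assume 5 | T_m, so T_m = 5t for some integer t.
Then T_{m+1} = -2T_m − 25 = -2·(5t) − 25 = 5(-2t − 5), so 5 | T_{m+1}.
This completes the inductive step, so 5 | T_n for all n ≥ 1.

5 | T_n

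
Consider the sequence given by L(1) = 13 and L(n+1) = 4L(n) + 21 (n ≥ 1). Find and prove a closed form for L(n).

Claim: L(n) = 5·4^n − 7.

Base case: L(1) = 13, and 5·4^1 − 7 = 20 − 7 = 13.
Assume L(j) = 5·4^j − 7 for some j ≥ 1.
Then L(j+1) = 4L(j) + 21 = 4·(5·4^j − 7) + 21 = 20·4^j − 28 + 21 = 5·4^{j+1} − 7.
By induction, L(n) = 5·4^n − 7 for all n ≥ 1.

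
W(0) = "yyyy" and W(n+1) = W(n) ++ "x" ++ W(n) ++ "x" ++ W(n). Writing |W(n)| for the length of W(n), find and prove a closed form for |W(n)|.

Claim: |W(n)| = 5·3^n − 1.

Base case: |W(0)| = 4, and 5·3^0 − 1 = 4.
Assume |W(r)| = 5·3^r − 1.
Then |W(r+1)| = 3|W(r)| + 2 = 3(5·3^r − 1) + 2 = 5·3^{r+1} − 3 + 2 = 5·3^{r+1} − 1.
So the formula holds for r+1, and by induction |W(n)| = 5·3^n − 1 for all n ≥ 0.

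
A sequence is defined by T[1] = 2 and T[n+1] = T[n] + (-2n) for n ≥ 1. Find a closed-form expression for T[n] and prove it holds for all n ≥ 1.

Claim: T[n] = -n^2 + n + 2.

Base case: T[1] = 2, and -1^2 + 1 + 2 = 2.
Assume T[k] = -k^2 + k + 2.
Then T[k+1] = T[k] + (-2k) = (-k^2 + k + 2) + (-2k) = -k^2 − k + 2,
and -(k+1)^2 + (k+1) + 2 = -k^2 − k + 2.
This completes the inductive step, so T[n] = -n^2 + n + 2 for all n ≥ 1.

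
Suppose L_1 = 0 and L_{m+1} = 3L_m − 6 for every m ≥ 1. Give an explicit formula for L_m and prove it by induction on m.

Claim: L_m = -3^m + 3.

Base case: L_1 = 0, and -3^1 + 3 = -3 + 3 = 0.
Assume L_r = -3^r + 3 for some r ≥ 1.
Then L_{r+1} = 3L_r − 6 = 3·(-3^r + 3) − 6 = -3^{r+1} + 9 − 6 = -3^{r+1} + 3.
So the formula holds for r+1, and by induction L_m = -3^m + 3 for all m ≥ 1.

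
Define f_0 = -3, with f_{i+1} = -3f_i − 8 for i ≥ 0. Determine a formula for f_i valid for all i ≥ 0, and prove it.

Claim: f_i = -(-3)^i − 2.

Base case: f_0 = -3, and -(-3)^0 − 2 = -1 − 2 = -3.
Assume f_j = -(-3)^j − 2 for some j ≥ 0.
Then f_{j+1} = -3f_j − 8 = -3·(-(-3)^j − 2) − 8 = 3·(-3)^j + 6 − 8 = -(-3)^{j+1} − 2.
By induction, f_i = -(-3)^i − 2 for all i ≥ 0.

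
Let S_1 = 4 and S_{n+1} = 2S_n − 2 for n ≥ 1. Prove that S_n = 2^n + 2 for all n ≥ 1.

Base case: S_1 = 4, and 2^1 + 2 = 2 + 2 = 4.
Assume S_m = 2^m + 2 for some m ≥ 1.
Then S_{m+1} = 2S_m − 2 = 2·(2^m + 2) − 2 = 2^{m+1} + 4 − 2 = 2^{m+1} + 2.
This completes the inductive step, so S_n = 2^n + 2 for all n ≥ 1.

S_n = 2^n + 2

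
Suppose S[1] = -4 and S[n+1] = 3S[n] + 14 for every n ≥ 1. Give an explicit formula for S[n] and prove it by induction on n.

Claim: S[n] = 3^n − 7.

Base case: S[1] = -4, and 3^1 − 7 = 3 − 7 = -4.
Assume S[m] = 3^m − 7 for some m ≥ 1.
Then S[m+1] = 3S[m] + 14 = 3·(3^m − 7) + 14 = 3^{m+1} − 21 + 14 = 3^{m+1} − 7.
Hence S[n] = 3^n − 7 for every n ≥ 1, by induction.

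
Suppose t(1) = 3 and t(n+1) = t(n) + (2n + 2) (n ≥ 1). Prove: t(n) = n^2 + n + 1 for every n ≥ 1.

Base case: t(1) = 3, and 1^2 + 1 + 1 = 3.
Assume t(r) = r^2 + r + 1.
Then t(r+1) = t(r) + (2r + 2) = (r^2 + r + 1) + (2r + 2) = r^2 + 3r + 3,
and (r+1)^2 + (r+1) + 1 = r^2 + 3r + 3.
By induction, t(n) = n^2 + n + 1 for all n ≥ 1.

t(n) = n^2 + n + 1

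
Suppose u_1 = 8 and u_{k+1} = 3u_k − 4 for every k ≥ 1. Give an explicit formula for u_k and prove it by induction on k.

Claim: u_k = 2·3^k + 2.

Base case: u_1 = 8, and 2·3^1 + 2 = 6 + 2 = 8.
Assume u_m = 2·3^m + 2 for some m ≥ 1.
Then u_{m+1} = 3u_m − 4 = 3·(2·3^m + 2) − 4 = 6·3^m + 6 − 4 = 2·3^{m+1} + 2.
By induction, u_k = 2·3^k + 2 for all k ≥ 1.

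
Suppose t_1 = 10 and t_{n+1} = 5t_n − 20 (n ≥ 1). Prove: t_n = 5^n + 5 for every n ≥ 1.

Base case: t_1 = 10, and 5^1 + 5 = 5 + 5 = 10.
Assume t_m = 5^m + 5 for some m ≥ 1.
Then t_{m+1} = 5t_m − 20 = 5·(5^m + 5) − 20 = 5^{m+1} + 25 − 20 = 5^{m+1} + 5.
This completes the inductive step, so t_n = 5^n + 5 for all n ≥ 1.

t_n = 5^n + 5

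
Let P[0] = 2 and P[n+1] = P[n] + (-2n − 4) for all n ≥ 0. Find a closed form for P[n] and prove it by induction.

Claim: P[n] = -n^2 − 3n + 2.

Base case: P[0] = 2, and -0^2 − 3·0 + 2 = 2.
Assume P[r] = -r^2 − 3r + 2.
Then P[r+1] = P[r] + (-2r − 4) = (-r^2 − 3r + 2) + (-2r − 4) = -r^2 − 5r − 2,
and -(r+1)^2 − 3·(r+1) + 2 = -r^2 − 5r − 2.
This completes the inductive step, so P[n] = -n^2 − 3n + 2 for all n ≥ 0.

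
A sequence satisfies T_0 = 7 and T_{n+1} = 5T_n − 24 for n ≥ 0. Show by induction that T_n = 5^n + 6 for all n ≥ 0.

Base case: T_0 = 7, and 5^0 + 6 = 1 + 6 = 7.
Assume T_k = 5^k + 6 for some k ≥ 0.
Then T_{k+1} = 5T_k − 24 = 5·(5^k + 6) − 24 = 5^{k+1} + 30 − 24 = 5^{k+1} + 6.
Hence T_n = 5^n + 6 for every n ≥ 0, by induction.

T_n = 5^n + 6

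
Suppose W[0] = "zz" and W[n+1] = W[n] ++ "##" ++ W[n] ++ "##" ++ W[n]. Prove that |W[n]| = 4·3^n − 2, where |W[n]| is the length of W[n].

Base case: |W[0]| = 2, and 4·3^0 − 2 = 2.
Assume |W[m]| = 4·3^m − 2.
Then |W[m+1]| = 3|W[m]| + 4 = 3(4·3^m − 2) + 4 = 4·3^{m+1} − 6 + 4 = 4·3^{m+1} − 2.
Hence |W[n]| = 4·3^n − 2 for every n ≥ 0, by induction.

|W[n]| = 4·3^n − 2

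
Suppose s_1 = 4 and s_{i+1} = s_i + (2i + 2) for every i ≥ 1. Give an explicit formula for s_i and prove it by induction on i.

Claim: s_i = i^2 + i + 2.

Base case: s_1 = 4, and 1^2 + 1 + 2 = 4.
Assume s_k = k^2 + k + 2.
Then s_{k+1} = s_k + (2k + 2) = (k^2 + k + 2) + (2k + 2) = k^2 + 3k + 4,
and (k+1)^2 + (k+1) + 2 = k^2 + 3k + 4.
This completes the inductive step, so s_i = i^2 + i + 2 for all i ≥ 1.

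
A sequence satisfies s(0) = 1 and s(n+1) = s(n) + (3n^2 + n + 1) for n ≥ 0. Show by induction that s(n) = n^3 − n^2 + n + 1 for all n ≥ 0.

Base case: s(0) = 1, and 0^3 − 0^2 + 0 + 1 = 1.
Assume s(r) = r^3 − r^2 + r + 1.
Then s(r+1) = s(r) + (3r^2 + r + 1) = (r^3 − r^2 + r + 1) + (3r^2 + r + 1) = r^3 + 2r^2 + 2r + 2,
and (r+1)^3 − (r+1)^2 + (r+1) + 1 = r^3 + 2r^2 + 2r + 2.
Hence s(n) = n^3 − n^2 + n + 1 for every n ≥ 0, by induction.

s(n) = n^3 − n^2 + n + 1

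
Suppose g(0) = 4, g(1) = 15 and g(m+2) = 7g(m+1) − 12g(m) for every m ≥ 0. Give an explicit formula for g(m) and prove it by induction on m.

Claim: g(m) = 3·4^m + 3^m.

Base cases: g(0) = 4 and 3·4^0 + 3^0 = 4; g(1) = 15 and 3·4^1 + 3^1 = 15.
Assume g(i) = 3·4^i + 3^i for all 0 ≤ i ≤ j, where j ≥ 1.
Then g(j+1) = 7g(j) − 12g(j−1) = 7·(3·4^j + 3^j) − 12·(3·4^{j−1} + 3^{j−1}) = 3·(7·4 − 12)4^{j−1} + (7·3 − 12)3^{j−1} = 48·4^{j−1} + 9·3^{j−1} = 3·4^{j+1} + 3^{j+1}.
By strong induction, g(m) = 3·4^m + 3^m for all m ≥ 0.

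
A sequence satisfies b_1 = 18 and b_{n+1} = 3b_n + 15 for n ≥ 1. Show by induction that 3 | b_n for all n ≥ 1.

Base case: b_1 = 18 = 3·6, so 3 | b_1.
Assume 3 | b_r, so b_r = 3t for some integer t.
Then b_{r+1} = 3b_r + 15 = 3·(3t) + 15 = 3(3t + 5), so 3 | b_{r+1}.
Hence 3 | b_n for every n ≥ 1, by induction.

3 | b_n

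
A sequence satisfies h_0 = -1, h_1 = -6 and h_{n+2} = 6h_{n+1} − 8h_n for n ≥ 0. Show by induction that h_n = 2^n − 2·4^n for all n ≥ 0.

Base cases: h_0 = -1 and 2^0 − 2·4^0 = -1; h_1 = -6 and 2^1 − 2·4^1 = -6.
Assume h_i = 2^i − 2·4^i for all 0 ≤ i ≤ j, where j ≥ 1.
Then h_{j+1} = 6h_j − 8h_{j−1} = 6·(2^j − 2·4^j) − 8·(2^{j−1} − 2·4^{j−1}) = (6·2 − 8)2^{j−1} − 2·(6·4 − 8)4^{j−1} = 4·2^{j−1} − 32·4^{j−1} = 2^{j+1} − 2·4^{j+1}.
This completes the inductive step, so h_n = 2^n − 2·4^n for all n ≥ 0.

h_n = 2^n − 2·4^n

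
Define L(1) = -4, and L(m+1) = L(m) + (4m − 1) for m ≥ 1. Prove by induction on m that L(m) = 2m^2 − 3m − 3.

Base case: L(1) = -4, and 2·1^2 − 3·1 − 3 = -4.
Assume L(k) = 2k^2 − 3k − 3.
Then L(k+1) = L(k) + (4k − 1) = (2k^2 − 3k − 3) + (4k − 1) = 2k^2 + k − 4,
and 2·(k+1)^2 − 3·(k+1) − 3 = 2k^2 + k − 4.
This completes the inductive step, so L(m) = 2m^2 − 3m − 3 for all m ≥ 1.

L(m) = 2m^2 − 3m − 3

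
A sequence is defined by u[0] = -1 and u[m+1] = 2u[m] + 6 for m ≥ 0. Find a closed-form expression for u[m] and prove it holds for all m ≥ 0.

Claim: u[m] = 5·2^m − 6.

Base case: u[0] = -1, and 5·2^0 − 6 = 5 − 6 = -1.
Assume u[j] = 5·2^j − 6 for some j ≥ 0.
Then u[j+1] = 2u[j] + 6 = 2·(5·2^j − 6) + 6 = 10·2^j − 12 + 6 = 5·2^{j+1} − 6.
Hence u[m] = 5·2^m − 6 for every m ≥ 0, by induction.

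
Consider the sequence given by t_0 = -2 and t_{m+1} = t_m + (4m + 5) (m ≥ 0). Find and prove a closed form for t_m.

Claim: t_m = 2m^2 + 3m − 2.

Base case: t_0 = -2, and 2·0^2 + 3·0 − 2 = -2.
Assume t_k = 2k^2 + 3k − 2.
Then t_{k+1} = t_k + (4k + 5) = (2k^2 + 3k − 2) + (4k + 5) = 2k^2 + 7k + 3,
and 2·(k+1)^2 + 3·(k+1) − 2 = 2k^2 + 7k + 3.
Hence t_m = 2m^2 + 3m − 2 for every m ≥ 0, by induction.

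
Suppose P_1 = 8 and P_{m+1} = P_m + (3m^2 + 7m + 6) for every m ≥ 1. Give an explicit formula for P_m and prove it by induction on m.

Claim: P_m = m^3 + 2m^2 + 3m + 2.

Base case: P_1 = 8, and 1^3 + 2·1^2 + 3·1 + 2 = 8.
Assume P_j = j^3 + 2j^2 + 3j + 2.
Then P_{j+1} = P_j + (3j^2 + 7j + 6) = (j^3 + 2j^2 + 3j + 2) + (3j^2 + 7j + 6) = j^3 + 5j^2 + 10j + 8,
and (j+1)^3 + 2·(j+1)^2 + 3·(j+1) + 2 = j^3 + 5j^2 + 10j + 8.
Hence P_m = m^3 + 2m^2 + 3m + 2 for every m ≥ 1, by induction.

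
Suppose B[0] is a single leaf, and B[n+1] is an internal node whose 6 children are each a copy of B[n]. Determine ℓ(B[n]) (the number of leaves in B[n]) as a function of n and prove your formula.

Claim: ℓ(B[n]) = 6^n.

Base case: ℓ(B[0]) = 1, and 6^0 = 1.
Assume ℓ(B[j]) = 6^j.
Then ℓ(B[j+1]) = 6·ℓ(B[j]) = 6·6^j = 6^{j+1}.
Hence ℓ(B[n]) = 6^n for every n ≥ 0, by induction.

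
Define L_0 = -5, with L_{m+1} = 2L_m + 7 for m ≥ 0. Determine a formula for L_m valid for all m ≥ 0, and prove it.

Claim: L_m = 2^{m+1} − 7.

Base case: L_0 = -5, and 2^{0+1} − 7 = 2 − 7 = -5.
Assume L_j = 2^{j+1} − 7 for some j ≥ 0.
Then L_{j+1} = 2L_j + 7 = 2·(2^{j+1} − 7) + 7 = 2^{j+2} − 14 + 7 = 2^{j+2} − 7.
This completes the inductive step, so L_m = 2^{m+1} − 7 for all m ≥ 0.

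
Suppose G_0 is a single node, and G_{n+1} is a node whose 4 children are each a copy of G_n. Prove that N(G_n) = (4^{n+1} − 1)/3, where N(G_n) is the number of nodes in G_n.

Base case: N(G_0) = 1, and (4^{0+1} − 1)/3 = 1.
Assume N(G_k) = (4^{k+1} − 1)/3.
Then N(G_{k+1}) = 1 + 4N(G_k) = 1 + 4·(4^{k+1} − 1)/3 = 1 + (4^{k+2} − 4)/3 = (3 + 4^{k+2} − 4)/3 = (4^{k+2} − 1)/3.
So the formula holds for k+1, and by induction N(G_n) = (4^{n+1} − 1)/3 for all n ≥ 0.

N(G_n) = (4^{n+1} − 1)/3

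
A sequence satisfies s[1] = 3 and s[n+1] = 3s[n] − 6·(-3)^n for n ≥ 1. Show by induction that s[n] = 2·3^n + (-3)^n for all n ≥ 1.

Base case: s[1] = 3, and 2·3^1 + (-3)^1 = 6 − 3 = 3.
Assume s[m] = 2·3^m + (-3)^m for some m ≥ 1.
Then s[m+1] = 3s[m] − 6·(-3)^m = 3·(2·3^m + (-3)^m) − 6·(-3)^m = 2·3^{m+1} + 3·(-3)^m − 6·(-3)^m = 2·3^{m+1} − 3·(-3)^m = 2·3^{m+1} + (-3)^{m+1}.
This completes the inductive step, so s[n] = 2·3^n + (-3)^n for all n ≥ 1.

s[n] = 2·3^n + (-3)^n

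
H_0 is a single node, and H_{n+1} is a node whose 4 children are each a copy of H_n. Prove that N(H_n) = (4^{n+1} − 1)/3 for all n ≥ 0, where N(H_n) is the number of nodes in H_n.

Base case: N(H_0) = 1, and (4^{0+1} − 1)/3 = 1.
Assume N(H_m) = (4^{m+1} − 1)/3.
Then N(H_{m+1}) = 1 + 4N(H_m) = 1 + 4·(4^{m+1} − 1)/3 = 1 + (4^{m+2} − 4)/3 = (3 + 4^{m+2} − 4)/3 = (4^{m+2} − 1)/3.
By induction, N(H_n) = (4^{n+1} − 1)/3 for all n ≥ 0.

N(H_n) = (4^{n+1} − 1)/3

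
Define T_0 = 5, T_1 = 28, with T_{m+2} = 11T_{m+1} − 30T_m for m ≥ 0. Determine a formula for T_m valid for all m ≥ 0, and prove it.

Claim: T_m = 3·6^m + 2·5^m.

Base cases: T_0 = 5 and 3·6^0 + 2·5^0 = 5; T_1 = 28 and 3·6^1 + 2·5^1 = 28.
Assume T_j = 3·6^j + 2·5^j for all 0 ≤ j ≤ r, where r ≥ 1.
Then T_{r+1} = 11T_r − 30T_{r−1} = 11·(3·6^r + 2·5^r) − 30·(3·6^{r−1} + 2·5^{r−1}) = 3·(11·6 − 30)6^{r−1} + 2·(11·5 − 30)5^{r−1} = 108·6^{r−1} + 50·5^{r−1} = 3·6^{r+1} + 2·5^{r+1}.
By strong induction, T_m = 3·6^m + 2·5^m for all m ≥ 0.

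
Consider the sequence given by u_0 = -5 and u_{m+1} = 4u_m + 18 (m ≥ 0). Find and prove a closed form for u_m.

Claim: u_m = 4^m − 6.

Base case: u_0 = -5, and 4^0 − 6 = 1 − 6 = -5.
Assume u_k = 4^k − 6 for some k ≥ 0.
Then u_{k+1} = 4u_k + 18 = 4·(4^k − 6) + 18 = 4^{k+1} − 24 + 18 = 4^{k+1} − 6.
By induction, u_m = 4^m − 6 for all m ≥ 0.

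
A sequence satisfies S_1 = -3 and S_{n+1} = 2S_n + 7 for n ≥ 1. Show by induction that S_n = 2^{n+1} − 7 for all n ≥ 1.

Base case: S_1 = -3, and 2^{1+1} − 7 = 4 − 7 = -3.
Assume S_r = 2^{r+1} − 7 for some r ≥ 1.
Then S_{r+1} = 2S_r + 7 = 2·(2^{r+1} − 7) + 7 = 2^{r+2} − 14 + 7 = 2^{r+2} − 7.
By induction, S_n = 2^{n+1} − 7 for all n ≥ 1.

S_n = 2^{n+1} − 7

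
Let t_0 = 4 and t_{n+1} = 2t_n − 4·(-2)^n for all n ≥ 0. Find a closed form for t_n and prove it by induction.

Claim: t_n = 3·2^n + (-2)^n.

Base case: t_0 = 4, and 3·2^0 + (-2)^0 = 3 + 1 = 4.
Assume t_j = 3·2^j + (-2)^j for some j ≥ 0.
Then t_{j+1} = 2t_j − 4·(-2)^j = 2·(3·2^j + (-2)^j) − 4·(-2)^j = 3·2^{j+1} + 2·(-2)^j − 4·(-2)^j = 3·2^{j+1} − 2·(-2)^j = 3·2^{j+1} + (-2)^{j+1}.
So the formula holds for j+1, and by induction t_n = 3·2^n + (-2)^n for all n ≥ 0.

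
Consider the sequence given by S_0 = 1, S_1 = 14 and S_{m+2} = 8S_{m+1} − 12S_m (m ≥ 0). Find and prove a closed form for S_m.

Claim: S_m = 3·6^m − 2·2^m.

Base cases: S_0 = 1 and 3·6^0 − 2·2^0 = 1; S_1 = 14 and 3·6^1 − 2·2^1 = 14.
Assume S_j = 3·6^j − 2·2^j for all 0 ≤ j ≤ k, where k ≥ 1.
Then S_{k+1} = 8S_k − 12S_{k−1} = 8·(3·6^k − 2·2^k) − 12·(3·6^{k−1} − 2·2^{k−1}) = 3·(8·6 − 12)6^{k−1} − 2·(8·2 − 12)2^{k−1} = 108·6^{k−1} − 8·2^{k−1} = 3·6^{k+1} − 2·2^{k+1}.
By strong induction, S_m = 3·6^m − 2·2^m for all m ≥ 0.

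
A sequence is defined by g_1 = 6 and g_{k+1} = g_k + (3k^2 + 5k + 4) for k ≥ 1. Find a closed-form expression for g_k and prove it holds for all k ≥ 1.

Claim: g_k = k^3 + k^2 + 2k + 2.

Base case: g_1 = 6, and 1^3 + 1^2 + 2·1 + 2 = 6.
Assume g_m = m^3 + m^2 + 2m + 2.
Then g_{m+1} = g_m + (3m^2 + 5m + 4) = (m^3 + m^2 + 2m + 2) + (3m^2 + 5m + 4) = m^3 + 4m^2 + 7m + 6,
and (m+1)^3 + (m+1)^2 + 2·(m+1) + 2 = m^3 + 4m^2 + 7m + 6.
Hence g_k = k^3 + k^2 + 2k + 2 for every k ≥ 1, by induction.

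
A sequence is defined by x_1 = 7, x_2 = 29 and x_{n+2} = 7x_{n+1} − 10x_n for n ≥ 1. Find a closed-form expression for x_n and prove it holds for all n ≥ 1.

Claim: x_n = 2^n + 5^n.

Base cases: x_1 = 7 and 2^1 + 5^1 = 7; x_2 = 29 and 2^2 + 5^2 = 29.
Assume x_j = 2^j + 5^j for all 1 ≤ j ≤ m, where m ≥ 2.
Then x_{m+1} = 7x_m − 10x_{m−1} = 7·(2^m + 5^m) − 10·(2^{m−1} + 5^{m−1}) = (7·2 − 10)2^{m−1} + (7·5 − 10)5^{m−1} = 4·2^{m−1} + 25·5^{m−1} = 2^{m+1} + 5^{m+1}.
So the formula holds for m+1, and by strong induction x_n = 2^n + 5^n for all n ≥ 1.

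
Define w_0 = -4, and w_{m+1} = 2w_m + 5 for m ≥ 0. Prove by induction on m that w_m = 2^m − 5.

Base case: w_0 = -4, and 2^0 − 5 = 1 − 5 = -4.
Assume w_r = 2^r − 5 for some r ≥ 0.
Then w_{r+1} = 2w_r + 5 = 2·(2^r − 5) + 5 = 2^{r+1} − 10 + 5 = 2^{r+1} − 5.
By induction, w_m = 2^m − 5 for all m ≥ 0.

w_m = 2^m − 5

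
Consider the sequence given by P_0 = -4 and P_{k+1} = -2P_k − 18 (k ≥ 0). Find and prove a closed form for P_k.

Claim: P_k = 2·(-2)^k − 6.

Base case: P_0 = -4, and 2·(-2)^0 − 6 = 2 − 6 = -4.
Assume P_r = 2·(-2)^r − 6 for some r ≥ 0.
Then P_{r+1} = -2P_r − 18 = -2·(2·(-2)^r − 6) − 18 = -4·(-2)^r + 12 − 18 = 2·(-2)^{r+1} − 6.
So the formula holds for r+1, and by induction P_k = 2·(-2)^k − 6 for all k ≥ 0.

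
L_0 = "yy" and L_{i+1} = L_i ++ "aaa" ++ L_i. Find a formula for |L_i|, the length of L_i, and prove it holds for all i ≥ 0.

Claim: |L_i| = 5·2^i − 3.

Base case: |L_0| = 2, and 5·2^0 − 3 = 2.
Assume |L_k| = 5·2^k − 3.
Then |L_{k+1}| = |L_k| + 3 + |L_k| = 2|L_k| + 3 = 2(5·2^k − 3) + 3 = 5·2^{k+1} − 6 + 3 = 5·2^{k+1} − 3.
This completes the inductive step, so |L_i| = 5·2^i − 3 for all i ≥ 0.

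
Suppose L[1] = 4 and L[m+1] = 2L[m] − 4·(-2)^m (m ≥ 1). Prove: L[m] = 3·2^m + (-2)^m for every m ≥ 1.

Base case: L[1] = 4, and 3·2^1 + (-2)^1 = 6 − 2 = 4.
Assume L[j] = 3·2^j + (-2)^j for some j ≥ 1.
Then L[j+1] = 2L[j] − 4·(-2)^j = 2·(3·2^j + (-2)^j) − 4·(-2)^j = 3·2^{j+1} + 2·(-2)^j − 4·(-2)^j = 3·2^{j+1} − 2·(-2)^j = 3·2^{j+1} + (-2)^{j+1}.
By induction, L[m] = 3·2^m + (-2)^m for all m ≥ 1.

L[m] = 3·2^m + (-2)^m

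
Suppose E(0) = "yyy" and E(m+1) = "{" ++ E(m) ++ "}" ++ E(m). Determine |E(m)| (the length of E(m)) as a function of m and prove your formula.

Claim: |E(m)| = 5·2^m − 2.

Base case: |E(0)| = 3, and 5·2^0 − 2 = 3.
Assume |E(k)| = 5·2^k − 2.
Then |E(k+1)| = 1 + |E(k)| + 1 + |E(k)| = 2|E(k)| + 2 = 2(5·2^k − 2) + 2 = 5·2^{k+1} − 4 + 2 = 5·2^{k+1} − 2.
By induction, |E(m)| = 5·2^m − 2 for all m ≥ 0.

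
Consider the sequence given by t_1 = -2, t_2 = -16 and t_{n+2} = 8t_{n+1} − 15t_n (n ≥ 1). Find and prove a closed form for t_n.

Claim: t_n = 3^n − 5^n.

Base cases: t_1 = -2 and 3^1 − 5^1 = -2; t_2 = -16 and 3^2 − 5^2 = -16.
Assume t_j = 3^j − 5^j for all 1 ≤ j ≤ r, where r ≥ 2.
Then t_{r+1} = 8t_r − 15t_{r−1} = 8·(3^r − 5^r) − 15·(3^{r−1} − 5^{r−1}) = (8·3 − 15)3^{r−1} − (8·5 − 15)5^{r−1} = 9·3^{r−1} − 25·5^{r−1} = 3^{r+1} − 5^{r+1}.
Hence t_n = 3^n − 5^n for every n ≥ 1, by strong induction.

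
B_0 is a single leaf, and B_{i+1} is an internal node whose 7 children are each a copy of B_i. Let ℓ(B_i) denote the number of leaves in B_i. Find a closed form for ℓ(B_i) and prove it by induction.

Claim: ℓ(B_i) = 7^i.

Base case: ℓ(B_0) = 1, and 7^0 = 1.
Assume ℓ(B_r) = 7^r.
Then ℓ(B_{r+1}) = 7·ℓ(B_r) = 7·7^r = 7^{r+1}.
So the formula holds for r+1, and by induction ℓ(B_i) = 7^i for all i ≥ 0.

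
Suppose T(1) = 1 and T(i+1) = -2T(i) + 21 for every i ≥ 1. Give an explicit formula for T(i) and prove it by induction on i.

Claim: T(i) = 3·(-2)^i + 7.

Base case: T(1) = 1, and 3·(-2)^1 + 7 = -6 + 7 = 1.
Assume T(m) = 3·(-2)^m + 7 for some m ≥ 1.
Then T(m+1) = -2T(m) + 21 = -2·(3·(-2)^m + 7) + 21 = -6·(-2)^m − 14 + 21 = 3·(-2)^{m+1} + 7.
Hence T(i) = 3·(-2)^i + 7 for every i ≥ 1, by induction.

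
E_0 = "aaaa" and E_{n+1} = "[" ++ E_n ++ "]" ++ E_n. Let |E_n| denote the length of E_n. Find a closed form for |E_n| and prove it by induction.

Claim: |E_n| = 6·2^n − 2.

Base case: |E_0| = 4, and 6·2^0 − 2 = 4.
Assume |E_j| = 6·2^j − 2.
Then |E_{j+1}| = 1 + |E_j| + 1 + |E_j| = 2|E_j| + 2 = 2(6·2^j − 2) + 2 = 6·2^{j+1} − 4 + 2 = 6·2^{j+1} − 2.
This completes the inductive step, so |E_n| = 6·2^n − 2 for all n ≥ 0.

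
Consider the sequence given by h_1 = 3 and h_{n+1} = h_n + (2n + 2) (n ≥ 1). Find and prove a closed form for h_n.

Claim: h_n = n^2 + n + 1.

Base case: h_1 = 3, and 1^2 + 1 + 1 = 3.
Assume h_r = r^2 + r + 1.
Then h_{r+1} = h_r + (2r + 2) = (r^2 + r + 1) + (2r + 2) = r^2 + 3r + 3,
and (r+1)^2 + (r+1) + 1 = r^2 + 3r + 3.
By induction, h_n = n^2 + n + 1 for all n ≥ 1.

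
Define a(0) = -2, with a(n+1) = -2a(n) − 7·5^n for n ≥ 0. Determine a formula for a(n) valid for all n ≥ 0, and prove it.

Claim: a(n) = -(-2)^n − 5^n.

Base case: a(0) = -2, and -(-2)^0 − 5^0 = -1 − 1 = -2.
Assume a(r) = -(-2)^r − 5^r for some r ≥ 0.
Then a(r+1) = -2a(r) − 7·5^r = -2·(-(-2)^r − 5^r) − 7·5^r = -(-2)^{r+1} + 2·5^r − 7·5^r = -(-2)^{r+1} − 5·5^r = -(-2)^{r+1} − 5^{r+1}.
Hence a(n) = -(-2)^n − 5^n for every n ≥ 0, by induction.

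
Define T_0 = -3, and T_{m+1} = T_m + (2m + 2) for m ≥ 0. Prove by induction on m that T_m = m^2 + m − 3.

Base case: T_0 = -3, and 0^2 + 0 − 3 = -3.
Assume T_k = k^2 + k − 3.
Then T_{k+1} = T_k + (2k + 2) = (k^2 + k − 3) + (2k + 2) = k^2 + 3k − 1,
and (k+1)^2 + (k+1) − 3 = k^2 + 3k − 1.
This completes the inductive step, so T_m = m^2 + m − 3 for all m ≥ 0.

T_m = m^2 + m − 3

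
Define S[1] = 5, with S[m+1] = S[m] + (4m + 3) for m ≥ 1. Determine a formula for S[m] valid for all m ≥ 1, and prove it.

Claim: S[m] = 2m^2 + m + 2.

Base case: S[1] = 5, and 2·1^2 + 1 + 2 = 5.
Assume S[k] = 2k^2 + k + 2.
Then S[k+1] = S[k] + (4k + 3) = (2k^2 + k + 2) + (4k + 3) = 2k^2 + 5k + 5,
and 2·(k+1)^2 + (k+1) + 2 = 2k^2 + 5k + 5.
Hence S[m] = 2m^2 + m + 2 for every m ≥ 1, by induction.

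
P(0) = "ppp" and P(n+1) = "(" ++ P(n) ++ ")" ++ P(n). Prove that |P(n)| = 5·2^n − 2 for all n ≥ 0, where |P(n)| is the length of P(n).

Base case: |P(0)| = 3, and 5·2^0 − 2 = 3.
Assume |P(j)| = 5·2^j − 2.
Then |P(j+1)| = 1 + |P(j)| + 1 + |P(j)| = 2|P(j)| + 2 = 2(5·2^j − 2) + 2 = 5·2^{j+1} − 4 + 2 = 5·2^{j+1} − 2.
So the formula holds for j+1, and by induction |P(n)| = 5·2^n − 2 for all n ≥ 0.

|P(n)| = 5·2^n − 2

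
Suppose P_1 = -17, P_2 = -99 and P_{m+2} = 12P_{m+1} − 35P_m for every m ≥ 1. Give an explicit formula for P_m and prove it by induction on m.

Claim: P_m = -7^m − 2·5^m.

Base cases: P_1 = -17 and -7^1 − 2·5^1 = -17; P_2 = -99 and -7^2 − 2·5^2 = -99.
Assume P_j = -7^j − 2·5^j for all 1 ≤ j ≤ r, where r ≥ 2.
Then P_{r+1} = 12P_r − 35P_{r−1} = 12·(-7^r − 2·5^r) − 35·(-7^{r−1} − 2·5^{r−1}) = -(12·7 − 35)7^{r−1} − 2·(12·5 − 35)5^{r−1} = -49·7^{r−1} − 50·5^{r−1} = -7^{r+1} − 2·5^{r+1}.
This completes the inductive step, so P_m = -7^m − 2·5^m for all m ≥ 1.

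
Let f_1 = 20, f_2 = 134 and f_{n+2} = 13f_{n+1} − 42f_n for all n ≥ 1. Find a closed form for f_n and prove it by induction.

Claim: f_n = 6^n + 2·7^n.

Base cases: f_1 = 20 and 6^1 + 2·7^1 = 20; f_2 = 134 and 6^2 + 2·7^2 = 134.
Assume f_j = 6^j + 2·7^j for all 1 ≤ j ≤ k, where k ≥ 2.
Then f_{k+1} = 13f_k − 42f_{k−1} = 13·(6^k + 2·7^k) − 42·(6^{k−1} + 2·7^{k−1}) = (13·6 − 42)6^{k−1} + 2·(13·7 − 42)7^{k−1} = 36·6^{k−1} + 98·7^{k−1} = 6^{k+1} + 2·7^{k+1}.
By strong induction, f_n = 6^n + 2·7^n for all n ≥ 1.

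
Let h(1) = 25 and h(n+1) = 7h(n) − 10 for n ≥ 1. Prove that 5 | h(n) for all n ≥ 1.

Base case: h(1) = 25 = 5·5, so 5 | h(1).
Assume 5 | h(k), so h(k) = 5t for some integer t.
Then h(k+1) = 7h(k) − 10 = 7·(5t) − 10 = 5(7t − 2), so 5 | h(k+1).
By induction, 5 | h(n) for all n ≥ 1.

5 | h(n)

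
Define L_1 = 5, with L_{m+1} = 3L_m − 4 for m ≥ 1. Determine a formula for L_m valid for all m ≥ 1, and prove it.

Claim: L_m = 3^m + 2.

Base case: L_1 = 5, and 3^1 + 2 = 3 + 2 = 5.
Assume L_r = 3^r + 2 for some r ≥ 1.
Then L_{r+1} = 3L_r − 4 = 3·(3^r + 2) − 4 = 3^{r+1} + 6 − 4 = 3^{r+1} + 2.
By induction, L_m = 3^m + 2 for all m ≥ 1.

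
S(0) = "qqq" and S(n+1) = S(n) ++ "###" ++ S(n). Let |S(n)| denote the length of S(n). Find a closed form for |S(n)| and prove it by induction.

Claim: |S(n)| = 6·2^n − 3.

Base case: |S(0)| = 3, and 6·2^0 − 3 = 3.
Assume |S(r)| = 6·2^r − 3.
Then |S(r+1)| = |S(r)| + 3 + |S(r)| = 2|S(r)| + 3 = 2(6·2^r − 3) + 3 = 6·2^{r+1} − 6 + 3 = 6·2^{r+1} − 3.
So the formula holds for r+1, and by induction |S(n)| = 6·2^n − 3 for all n ≥ 0.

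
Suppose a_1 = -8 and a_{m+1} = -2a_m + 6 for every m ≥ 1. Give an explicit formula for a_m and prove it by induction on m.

Claim: a_m = 5·(-2)^m + 2.

Base case: a_1 = -8, and 5·(-2)^1 + 2 = -10 + 2 = -8.
Assume a_r = 5·(-2)^r + 2 for some r ≥ 1.
Then a_{r+1} = -2a_r + 6 = -2·(5·(-2)^r + 2) + 6 = -10·(-2)^r − 4 + 6 = 5·(-2)^{r+1} + 2.
By induction, a_m = 5·(-2)^m + 2 for all m ≥ 1.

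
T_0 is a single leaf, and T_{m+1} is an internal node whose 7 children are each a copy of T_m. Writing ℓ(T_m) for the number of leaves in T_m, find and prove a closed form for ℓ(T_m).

Claim: ℓ(T_m) = 7^m.

Base case: ℓ(T_0) = 1, and 7^0 = 1.
Assume ℓ(T_k) = 7^k.
Then ℓ(T_{k+1}) = 7·ℓ(T_k) = 7·7^k = 7^{k+1}.
Hence ℓ(T_m) = 7^m for every m ≥ 0, by induction.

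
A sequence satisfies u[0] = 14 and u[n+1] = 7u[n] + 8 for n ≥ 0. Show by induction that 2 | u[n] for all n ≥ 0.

Base case: u[0] = 14 = 2·7, so 2 | u[0].
Assume 2 | u[r], so u[r] = 2t for some integer t.
Then u[r+1] = 7u[r] + 8 = 7·(2t) + 8 = 2(7t + 4), so 2 | u[r+1].
This completes the inductive step, so 2 | u[n] for all n ≥ 0.

2 | u[n]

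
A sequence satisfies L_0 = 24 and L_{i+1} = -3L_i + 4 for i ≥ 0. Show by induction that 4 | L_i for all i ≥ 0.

Base case: L_0 = 24 = 4·6, so 4 | L_0.
Assume 4 | L_r, so L_r = 4t for some integer t.
Then L_{r+1} = -3L_r + 4 = -3·(4t) + 4 = 4(-3t + 1), so 4 | L_{r+1}.
So the property holds for r+1, and by induction 4 | L_i for all i ≥ 0.

4 | L_i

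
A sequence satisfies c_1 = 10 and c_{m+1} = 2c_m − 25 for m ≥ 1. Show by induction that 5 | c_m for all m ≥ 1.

Base case: c_1 = 10 = 5·2, so 5 | c_1.
Assume 5 | c_r, so c_r = 5t for some integer t.
Then c_{r+1} = 2c_r − 25 = 2·(5t) − 25 = 5(2t − 5), so 5 | c_{r+1}.
By induction, 5 | c_m for all m ≥ 1.

5 | c_m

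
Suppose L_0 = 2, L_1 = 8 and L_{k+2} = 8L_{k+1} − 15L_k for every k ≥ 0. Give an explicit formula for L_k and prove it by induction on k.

Claim: L_k = 5^k + 3^k.

Base cases: L_0 = 2 and 5^0 + 3^0 = 2; L_1 = 8 and 5^1 + 3^1 = 8.
Assume L_i = 5^i + 3^i for all 0 ≤ i ≤ j, where j ≥ 1.
Then L_{j+1} = 8L_j − 15L_{j−1} = 8·(5^j + 3^j) − 15·(5^{j−1} + 3^{j−1}) = (8·5 − 15)5^{j−1} + (8·3 − 15)3^{j−1} = 25·5^{j−1} + 9·3^{j−1} = 5^{j+1} + 3^{j+1}.
By strong induction, L_k = 5^k + 3^k for all k ≥ 0.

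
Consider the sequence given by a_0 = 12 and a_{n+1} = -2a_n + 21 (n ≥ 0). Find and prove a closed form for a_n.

Claim: a_n = 5·(-2)^n + 7.

Base case: a_0 = 12, and 5·(-2)^0 + 7 = 5 + 7 = 12.
Assume a_m = 5·(-2)^m + 7 for some m ≥ 0.
Then a_{m+1} = -2a_m + 21 = -2·(5·(-2)^m + 7) + 21 = -10·(-2)^m − 14 + 21 = 5·(-2)^{m+1} + 7.
By induction, a_n = 5·(-2)^n + 7 for all n ≥ 0.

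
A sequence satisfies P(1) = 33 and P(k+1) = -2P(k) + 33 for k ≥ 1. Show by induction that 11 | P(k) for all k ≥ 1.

Base case: P(1) = 33 = 11·3, so 11 | P(1).
Assume 11 | P(m), so P(m) = 11t for some integer t.
Then P(m+1) = -2P(m) + 33 = -2·(11t) + 33 = 11(-2t + 3), so 11 | P(m+1).
By induction, 11 | P(k) for all k ≥ 1.

11 | P(k)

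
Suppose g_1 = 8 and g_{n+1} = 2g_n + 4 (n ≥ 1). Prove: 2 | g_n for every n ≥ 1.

Base case: g_1 = 8 = 2·4, so 2 | g_1.
Assume 2 | g_j, so g_j = 2t for some integer t.
Then g_{j+1} = 2g_j + 4 = 2·(2t) + 4 = 2(2t + 2), so 2 | g_{j+1}.
This completes the inductive step, so 2 | g_n for all n ≥ 1.

2 | g_n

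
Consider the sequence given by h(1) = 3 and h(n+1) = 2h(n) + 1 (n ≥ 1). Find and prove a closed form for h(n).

Claim: h(n) = 2^{n+1} − 1.

Base case: h(1) = 3, and 2^{1+1} − 1 = 4 − 1 = 3.
Assume h(j) = 2^{j+1} − 1 for some j ≥ 1.
Then h(j+1) = 2h(j) + 1 = 2·(2^{j+1} − 1) + 1 = 2^{j+2} − 2 + 1 = 2^{j+2} − 1.
Hence h(n) = 2^{n+1} − 1 for every n ≥ 1, by induction.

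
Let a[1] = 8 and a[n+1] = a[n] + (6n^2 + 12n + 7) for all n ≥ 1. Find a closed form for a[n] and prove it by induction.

Claim: a[n] = 2n^3 + 3n^2 + 2n + 1.

Base case: a[1] = 8, and 2·1^3 + 3·1^2 + 2·1 + 1 = 8.
Assume a[k] = 2k^3 + 3k^2 + 2k + 1.
Then a[k+1] = a[k] + (6k^2 + 12k + 7) = (2k^3 + 3k^2 + 2k + 1) + (6k^2 + 12k + 7) = 2k^3 + 9k^2 + 14k + 8,
and 2·(k+1)^3 + 3·(k+1)^2 + 2·(k+1) + 1 = 2k^3 + 9k^2 + 14k + 8.
Hence a[n] = 2n^3 + 3n^2 + 2n + 1 for every n ≥ 1, by induction.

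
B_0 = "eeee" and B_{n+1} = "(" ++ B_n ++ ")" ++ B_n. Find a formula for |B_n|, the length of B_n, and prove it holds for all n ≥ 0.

Claim: |B_n| = 6·2^n − 2.

Base case: |B_0| = 4, and 6·2^0 − 2 = 4.
Assume |B_j| = 6·2^j − 2.
Then |B_{j+1}| = 1 + |B_j| + 1 + |B_j| = 2|B_j| + 2 = 2(6·2^j − 2) + 2 = 6·2^{j+1} − 4 + 2 = 6·2^{j+1} − 2.
Hence |B_n| = 6·2^n − 2 for every n ≥ 0, by induction.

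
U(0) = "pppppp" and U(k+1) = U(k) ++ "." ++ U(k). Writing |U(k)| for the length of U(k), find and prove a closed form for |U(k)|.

Claim: |U(k)| = 7·2^k − 1.

Base case: |U(0)| = 6, and 7·2^0 − 1 = 6.
Assume |U(j)| = 7·2^j − 1.
Then |U(j+1)| = |U(j)| + 1 + |U(j)| = 2|U(j)| + 1 = 2(7·2^j − 1) + 1 = 7·2^{j+1} − 2 + 1 = 7·2^{j+1} − 1.
This completes the inductive step, so |U(k)| = 7·2^k − 1 for all k ≥ 0.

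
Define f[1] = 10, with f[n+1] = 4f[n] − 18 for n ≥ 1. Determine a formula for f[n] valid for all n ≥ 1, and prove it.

Claim: f[n] = 4^n + 6.

Base case: f[1] = 10, and 4^1 + 6 = 4 + 6 = 10.
Assume f[j] = 4^j + 6 for some j ≥ 1.
Then f[j+1] = 4f[j] − 18 = 4·(4^j + 6) − 18 = 4^{j+1} + 24 − 18 = 4^{j+1} + 6.
By induction, f[n] = 4^n + 6 for all n ≥ 1.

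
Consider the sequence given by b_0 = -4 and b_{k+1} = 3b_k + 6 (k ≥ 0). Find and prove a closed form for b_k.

Claim: b_k = -3^k − 3.

Base case: b_0 = -4, and -3^0 − 3 = -1 − 3 = -4.
Assume b_r = -3^r − 3 for some r ≥ 0.
Then b_{r+1} = 3b_r + 6 = 3·(-3^r − 3) + 6 = -3^{r+1} − 9 + 6 = -3^{r+1} − 3.
Hence b_k = -3^k − 3 for every k ≥ 0, by induction.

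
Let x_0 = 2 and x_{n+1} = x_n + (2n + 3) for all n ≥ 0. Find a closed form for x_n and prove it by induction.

Claim: x_n = n^2 + 2n + 2.

Base case: x_0 = 2, and 0^2 + 2·0 + 2 = 2.
Assume x_k = k^2 + 2k + 2.
Then x_{k+1} = x_k + (2k + 3) = (k^2 + 2k + 2) + (2k + 3) = k^2 + 4k + 5,
and (k+1)^2 + 2·(k+1) + 2 = k^2 + 4k + 5.
By induction, x_n = n^2 + 2n + 2 for all n ≥ 0.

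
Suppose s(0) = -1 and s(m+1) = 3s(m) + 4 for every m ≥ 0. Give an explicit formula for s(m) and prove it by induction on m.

Claim: s(m) = 3^m − 2.

Base case: s(0) = -1, and 3^0 − 2 = 1 − 2 = -1.
Assume s(k) = 3^k − 2 for some k ≥ 0.
Then s(k+1) = 3s(k) + 4 = 3·(3^k − 2) + 4 = 3^{k+1} − 6 + 4 = 3^{k+1} − 2.
This completes the inductive step, so s(m) = 3^m − 2 for all m ≥ 0.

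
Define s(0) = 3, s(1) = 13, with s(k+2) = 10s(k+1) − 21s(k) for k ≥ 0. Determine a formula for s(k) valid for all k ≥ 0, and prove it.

Claim: s(k) = 7^k + 2·3^k.

Base cases: s(0) = 3 and 7^0 + 2·3^0 = 3; s(1) = 13 and 7^1 + 2·3^1 = 13.
Assume s(j) = 7^j + 2·3^j for all 0 ≤ j ≤ m, where m ≥ 1.
Then s(m+1) = 10s(m) − 21s(m−1) = 10·(7^m + 2·3^m) − 21·(7^{m−1} + 2·3^{m−1}) = (10·7 − 21)7^{m−1} + 2·(10·3 − 21)3^{m−1} = 49·7^{m−1} + 18·3^{m−1} = 7^{m+1} + 2·3^{m+1}.
This completes the inductive step, so s(k) = 7^k + 2·3^k for all k ≥ 0.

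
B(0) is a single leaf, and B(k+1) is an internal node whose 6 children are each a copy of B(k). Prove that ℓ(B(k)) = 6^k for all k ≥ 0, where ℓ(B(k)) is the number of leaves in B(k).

Base case: ℓ(B(0)) = 1, and 6^0 = 1.
Assume ℓ(B(r)) = 6^r.
Then ℓ(B(r+1)) = 6·ℓ(B(r)) = 6·6^r = 6^{r+1}.
By induction, ℓ(B(k)) = 6^k for all k ≥ 0.

ℓ(B(k)) = 6^k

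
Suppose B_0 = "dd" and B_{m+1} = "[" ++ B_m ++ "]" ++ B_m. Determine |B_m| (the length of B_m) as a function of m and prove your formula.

Claim: |B_m| = 2^{m+2} − 2.

Base case: |B_0| = 2, and 2^{0+2} − 2 = 2.
Assume |B_r| = 2^{r+2} − 2.
Then |B_{r+1}| = 1 + |B_r| + 1 + |B_r| = 2|B_r| + 2 = 2(2^{r+2} − 2) + 2 = 2^{r+3} − 4 + 2 = 2^{r+3} − 2.
This completes the inductive step, so |B_m| = 2^{m+2} − 2 for all m ≥ 0.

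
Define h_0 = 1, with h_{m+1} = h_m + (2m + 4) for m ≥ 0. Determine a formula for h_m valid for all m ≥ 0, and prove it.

Claim: h_m = m^2 + 3m + 1.

Base case: h_0 = 1, and 0^2 + 3·0 + 1 = 1.
Assume h_j = j^2 + 3j + 1.
Then h_{j+1} = h_j + (2j + 4) = (j^2 + 3j + 1) + (2j + 4) = j^2 + 5j + 5,
and (j+1)^2 + 3·(j+1) + 1 = j^2 + 5j + 5.
This completes the inductive step, so h_m = m^2 + 3m + 1 for all m ≥ 0.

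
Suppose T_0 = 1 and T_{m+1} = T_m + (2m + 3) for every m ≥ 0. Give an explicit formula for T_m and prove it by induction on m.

Claim: T_m = m^2 + 2m + 1.

Base case: T_0 = 1, and 0^2 + 2·0 + 1 = 1.
Assume T_k = k^2 + 2k + 1.
Then T_{k+1} = T_k + (2k + 3) = (k^2 + 2k + 1) + (2k + 3) = k^2 + 4k + 4,
and (k+1)^2 + 2·(k+1) + 1 = k^2 + 4k + 4.
This completes the inductive step, so T_m = m^2 + 2m + 1 for all m ≥ 0.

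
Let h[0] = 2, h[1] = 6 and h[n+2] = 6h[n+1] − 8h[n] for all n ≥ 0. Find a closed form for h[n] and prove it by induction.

Claim: h[n] = 2^n + 4^n.

Base cases: h[0] = 2 and 2^0 + 4^0 = 2; h[1] = 6 and 2^1 + 4^1 = 6.
Assume h[j] = 2^j + 4^j for all 0 ≤ j ≤ m, where m ≥ 1.
Then h[m+1] = 6h[m] − 8h[m−1] = 6·(2^m + 4^m) − 8·(2^{m−1} + 4^{m−1}) = (6·2 − 8)2^{m−1} + (6·4 − 8)4^{m−1} = 4·2^{m−1} + 16·4^{m−1} = 2^{m+1} + 4^{m+1}.
So the formula holds for m+1, and by strong induction h[n] = 2^n + 4^n for all n ≥ 0.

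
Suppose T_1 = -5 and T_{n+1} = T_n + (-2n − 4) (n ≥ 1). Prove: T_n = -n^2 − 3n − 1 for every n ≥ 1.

Base case: T_1 = -5, and -1^2 − 3·1 − 1 = -5.
Assume T_r = -r^2 − 3r − 1.
Then T_{r+1} = T_r + (-2r − 4) = (-r^2 − 3r − 1) + (-2r − 4) = -r^2 − 5r − 5,
and -(r+1)^2 − 3·(r+1) − 1 = -r^2 − 5r − 5.
Hence T_n = -n^2 − 3n − 1 for every n ≥ 1, by induction.

T_n = -n^2 − 3n − 1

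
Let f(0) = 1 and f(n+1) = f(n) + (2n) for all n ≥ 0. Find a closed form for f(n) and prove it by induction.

Claim: f(n) = n^2 − n + 1.

Base case: f(0) = 1, and 0^2 − 0 + 1 = 1.
Assume f(j) = j^2 − j + 1.
Then f(j+1) = f(j) + (2j) = (j^2 − j + 1) + (2j) = j^2 + j + 1,
and (j+1)^2 − (j+1) + 1 = j^2 + j + 1.
By induction, f(n) = n^2 − n + 1 for all n ≥ 0.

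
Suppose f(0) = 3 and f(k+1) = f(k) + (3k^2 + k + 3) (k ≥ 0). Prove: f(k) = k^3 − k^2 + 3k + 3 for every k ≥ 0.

Base case: f(0) = 3, and 0^3 − 0^2 + 3·0 + 3 = 3.
Assume f(r) = r^3 − r^2 + 3r + 3.
Then f(r+1) = f(r) + (3r^2 + r + 3) = (r^3 − r^2 + 3r + 3) + (3r^2 + r + 3) = r^3 + 2r^2 + 4r + 6,
and (r+1)^3 − (r+1)^2 + 3·(r+1) + 3 = r^3 + 2r^2 + 4r + 6.
By induction, f(k) = k^3 − k^2 + 3k + 3 for all k ≥ 0.

f(k) = k^3 − k^2 + 3k + 3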